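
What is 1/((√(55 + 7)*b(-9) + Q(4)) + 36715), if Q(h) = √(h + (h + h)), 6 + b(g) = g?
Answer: 1/(36715 - 15*√62 + 2*√3) ≈ 2.7322e-5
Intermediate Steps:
b(g) = -6 + g
Q(h) = √3*√h (Q(h) = √(h + 2*h) = √(3*h) = √3*√h)
1/((√(55 + 7)*b(-9) + Q(4)) + 36715) = 1/((√(55 + 7)*(-6 - 9) + √3*√4) + 36715) = 1/((√62*(-15) + √3*2) + 36715) = 1/((-15*√62 + 2*√3) + 36715) = 1/(36715 - 15*√62 + 2*√3)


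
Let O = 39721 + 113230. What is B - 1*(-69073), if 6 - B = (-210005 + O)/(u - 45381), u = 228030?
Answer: 4205755775/60883 ≈ 69079.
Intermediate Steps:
O = 152951
B = 384316/60883 (B = 6 - (-210005 + 152951)/(228030 - 45381) = 6 - (-57054)/182649 = 6 - 1*(-19018/60883) = 6 + 19018/60883 = 384316/60883 ≈ 6.3124)
B - 1*(-69073) = 384316/60883 - 1*(-69073) = 384316/60883 + 69073 = 4205755775/60883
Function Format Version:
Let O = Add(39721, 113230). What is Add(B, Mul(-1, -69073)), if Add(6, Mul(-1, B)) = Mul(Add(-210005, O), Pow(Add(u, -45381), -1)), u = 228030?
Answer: Rational(4205755775, 60883) ≈ 69079.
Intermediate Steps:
O = 152951
B = Rational(384316, 60883) (B = Add(6, Mul(-1, Mul(Add(-210005, 152951), Pow(Add(228030, -45381), -1)))) = Add(6, Mul(-1, Mul(-57054, Pow(182649, -1)))) = Add(6, Mul(-1, Mul(-57054, Rational(1, 182649)))) = Add(6, Mul(-1, Rational(-19018, 60883))) = Add(6, Rational(19018, 60883)) = Rational(384316, 60883) ≈ 6.3124)
Add(B, Mul(-1, -69073)) = Add(Rational(384316, 60883), Mul(-1, -69073)) = Add(Rational(384316, 60883), 69073) = Rational(4205755775, 60883)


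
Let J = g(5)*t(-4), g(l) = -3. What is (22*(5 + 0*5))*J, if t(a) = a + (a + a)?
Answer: 3960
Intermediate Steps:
t(a) = 3*a (t(a) = a + 2*a = 3*a)
J = 36 (J = -9*(-4) = -3*(-12) = 36)
(22*(5 + 0*5))*J = (22*(5 + 0*5))*36 = (22*(5 + 0))*36 = (22*5)*36 = 110*36 = 3960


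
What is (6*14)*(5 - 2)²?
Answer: 756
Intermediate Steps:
(6*14)*(5 - 2)² = 84*3² = 84*9 = 756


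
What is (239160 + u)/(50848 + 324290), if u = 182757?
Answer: 140639/125046 ≈ 1.1247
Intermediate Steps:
(239160 + u)/(50848 + 324290) = (239160 + 182757)/(50848 + 324290) = 421917/375138 = 421917*(1/375138) = 140639/125046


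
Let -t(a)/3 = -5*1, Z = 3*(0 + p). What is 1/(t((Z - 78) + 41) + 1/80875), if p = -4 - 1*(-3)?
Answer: 80875/1213126 ≈ 0.066667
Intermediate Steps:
p = -1 (p = -4 + 3 = -1)
Z = -3 (Z = 3*(0 - 1) = 3*(-1) = -3)
t(a) = 15 (t(a) = -(-15) = -3*(-5) = 15)
1/(t((Z - 78) + 41) + 1/80875) = 1/(15 + 1/80875) = 1/(1213126/80875) = 80875/1213126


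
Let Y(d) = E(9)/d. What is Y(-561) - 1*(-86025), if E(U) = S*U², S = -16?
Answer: 16087107/187 ≈ 86027.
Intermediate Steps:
E(U) = -16*U²
Y(d) = -1296/d (Y(d) = (-16*9²)/d = (-16*81)/d = -1296/d)
Y(-561) - 1*(-86025) = -1296/(-561) - 1*(-86025) = -1296*(-1/561) + 86025 = 432/187 + 86025 = 16087107/187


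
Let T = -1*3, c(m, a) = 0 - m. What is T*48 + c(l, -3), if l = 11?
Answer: -155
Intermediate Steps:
c(m, a) = -m
T = -3
T*48 + c(l, -3) = -3*48 - 1*11 = -144 - 11 = -155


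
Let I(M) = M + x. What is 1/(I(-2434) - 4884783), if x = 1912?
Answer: -1/4885305 ≈ -2.0470e-7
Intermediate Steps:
I(M) = 1912 + M (I(M) = M + 1912 = 1912 + M)
1/(I(-2434) - 4884783) = 1/((1912 - 2434) - 4884783) = 1/(-522 - 4884783) = 1/(-4885305) = -1/4885305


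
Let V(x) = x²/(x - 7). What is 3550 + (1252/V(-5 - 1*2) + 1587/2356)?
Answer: 52658285/16492 ≈ 3193.0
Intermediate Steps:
V(x) = x²/(-7 + x)
3550 + (1252/V(-5 - 1*2) + 1587/2356) = 3550 + (1252/(((-5 - 1*2)²/(-7 + (-5 - 1*2)))) + 1587/2356) = 3550 + (1252/(((-5 - 2)²/(-7 + (-5 - 2)))) + 1587*(1/2356)) = 3550 + (1252/(((-7)²/(-7 - 7))) + 1587/2356) = 3550 + (1252/((49/(-14))) + 1587/2356) = 3550 + (1252/((49*(-1/14))) + 1587/2356) = 3550 + (1252/(-7/2) + 1587/2356) = 3550 + (1252*(-2/7) + 1587/2356) = 3550 + (-2504/7 + 1587/2356) = 3550 - 5888315/16492 = 52658285/16492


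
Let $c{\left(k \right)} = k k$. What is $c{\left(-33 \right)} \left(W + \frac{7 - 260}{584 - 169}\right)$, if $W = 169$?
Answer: $\frac{76101498}{415} \approx 1.8338 \cdot 10^{5}$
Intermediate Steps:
$c{\left(k \right)} = k^{2}$
$c{\left(-33 \right)} \left(W + \frac{7 - 260}{584 - 169}\right) = \left(-33\right)^{2} \left(169 + \frac{7 - 260}{584 - 169}\right) = 1089 \left(169 - \frac{253}{415}\right) = 1089 \cdot \frac{69882}{415} = \frac{76101498}{415}$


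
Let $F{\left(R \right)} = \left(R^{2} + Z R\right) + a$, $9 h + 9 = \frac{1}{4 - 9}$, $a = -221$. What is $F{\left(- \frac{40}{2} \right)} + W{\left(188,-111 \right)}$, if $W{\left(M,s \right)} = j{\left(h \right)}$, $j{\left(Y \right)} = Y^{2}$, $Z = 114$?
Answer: $- \frac{4252409}{2025} \approx -2100.0$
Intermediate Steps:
$h = - \frac{46}{45}$ ($h = -1 + \frac{1}{9 \left(4 - 9\right)} = -1 + \frac{1}{9 \left(-5\right)} = -1 + \frac{1}{9} \left(- \frac{1}{5}\right) = -1 - \frac{1}{45} = - \frac{46}{45} \approx -1.0222$)
$W{\left(M,s \right)} = \frac{2116}{2025}$ ($W{\left(M,s \right)} = \left(- \frac{46}{45}\right)^{2} = \frac{2116}{2025}$)
$F{\left(R \right)} = -221 + R^{2} + 114 R$ ($F{\left(R \right)} = \left(R^{2} + 114 R\right) - 221 = -221 + R^{2} + 114 R$)
$F{\left(- \frac{40}{2} \right)} + W{\left(188,-111 \right)} = \left(-221 + \left(- \frac{40}{2}\right)^{2} + 114 \left(- \frac{40}{2}\right)\right) + \frac{2116}{2025} = \left(-221 + \left(\left(-40\right) \frac{1}{2}\right)^{2} + 114 \left(\left(-40\right) \frac{1}{2}\right)\right) + \frac{2116}{2025} = \left(-221 + \left(-20\right)^{2} + 114 \left(-20\right)\right) + \frac{2116}{2025} = \left(-221 + 400 - 2280\right) + \frac{2116}{2025} = -2101 + \frac{2116}{2025} = - \frac{4252409}{2025}$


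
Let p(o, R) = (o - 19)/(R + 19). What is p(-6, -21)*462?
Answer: 5775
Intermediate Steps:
p(o, R) = (-19 + o)/(19 + R)
p(-6, -21)*462 = ((-19 - 6)/(19 - 21))*462 = (-25/(-2))*462 = -½*(-25)*462 = (25/2)*462 = 5775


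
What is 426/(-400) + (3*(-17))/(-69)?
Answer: -1499/4600 ≈ -0.32587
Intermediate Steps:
426/(-400) + (3*(-17))/(-69) = 426*(-1/400) - 51*(-1/69) = -213/200 + 17/23 = -1499/4600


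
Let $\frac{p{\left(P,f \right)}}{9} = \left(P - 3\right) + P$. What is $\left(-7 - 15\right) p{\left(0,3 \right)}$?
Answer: $594$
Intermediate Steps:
$p{\left(P,f \right)} = -27 + 18 P$ ($p{\left(P,f \right)} = 9 \left(\left(P - 3\right) + P\right) = 9 \left(\left(-3 + P\right) + P\right) = 9 \left(-3 + 2 P\right) = -27 + 18 P$)
$\left(-7 - 15\right) p{\left(0,3 \right)} = \left(-7 - 15\right) \left(-27 + 18 \cdot 0\right) = - 22 \left(-27 + 0\right) = \left(-22\right) \left(-27\right) = 594$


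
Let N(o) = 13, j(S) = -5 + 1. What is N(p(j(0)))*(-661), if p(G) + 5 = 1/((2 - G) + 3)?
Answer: -8593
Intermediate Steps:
j(S) = -4
p(G) = -5 + 1/(5 - G) (p(G) = -5 + 1/((2 - G) + 3) = -5 + 1/(5 - G))
N(p(j(0)))*(-661) = 13*(-661) = -8593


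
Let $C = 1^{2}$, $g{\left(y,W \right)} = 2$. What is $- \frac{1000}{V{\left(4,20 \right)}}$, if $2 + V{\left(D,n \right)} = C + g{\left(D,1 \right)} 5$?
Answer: $- \frac{1000}{9} \approx -111.11$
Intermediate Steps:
$C = 1$
$V{\left(D,n \right)} = 9$ ($V{\left(D,n \right)} = -2 + \left(1 + 2 \cdot 5\right) = -2 + \left(1 + 10\right) = -2 + 11 = 9$)
$- \frac{1000}{V{\left(4,20 \right)}} = - \frac{1000}{9}$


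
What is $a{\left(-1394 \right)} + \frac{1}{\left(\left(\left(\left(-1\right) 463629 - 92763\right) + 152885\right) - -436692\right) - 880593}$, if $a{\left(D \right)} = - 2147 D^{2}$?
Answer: $- \frac{3535494383222337}{847408} \approx -4.1721 \cdot 10^{9}$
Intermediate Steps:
$a{\left(-1394 \right)} + \frac{1}{\left(\left(\left(\left(-1\right) 463629 - 92763\right) + 152885\right) - -436692\right) - 880593} = - 2147 \left(-1394\right)^{2} + \frac{1}{\left(\left(\left(\left(-1\right) 463629 - 92763\right) + 152885\right) - -436692\right) - 880593} = \left(-2147\right) 1943236 + \frac{1}{\left(\left(\left(-463629 - 92763\right) + 152885\right) + 436692\right) - 880593} = -4172127692 + \frac{1}{\left(\left(-556392 + 152885\right) + 436692\right) - 880593} = -4172127692 + \frac{1}{\left(-403507 + 436692\right) - 880593} = -4172127692 + \frac{1}{33185 - 880593} = -4172127692 + \frac{1}{-847408} = -4172127692 - \frac{1}{847408} = - \frac{3535494383222337}{847408}$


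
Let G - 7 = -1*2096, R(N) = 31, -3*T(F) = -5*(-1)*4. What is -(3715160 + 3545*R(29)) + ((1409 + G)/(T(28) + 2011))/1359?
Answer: -10419025239575/2723889 ≈ -3.8251e+6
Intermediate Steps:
T(F) = -20/3 (T(F) = -(-5*(-1))*4/3 = -5*4/3 = -⅓*20 = -20/3)
G = -2089 (G = 7 - 1*2096 = 7 - 2096 = -2089)
-(3715160 + 3545*R(29)) + ((1409 + G)/(T(28) + 2011))/1359 = -3545/(1/(1048 + 31)) + ((1409 - 2089)/(-20/3 + 2011))/1359 = -3545/(1/1079) - 680/6013/3*(1/1359) = -3545/1/1079 - 680*3/6013*(1/1359) = -3545*1079 - 2040/6013*1/1359 = -3825055 - 680/2723889 = -10419025239575/2723889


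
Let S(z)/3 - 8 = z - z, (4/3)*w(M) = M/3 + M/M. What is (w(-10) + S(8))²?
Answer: 7921/16 ≈ 495.06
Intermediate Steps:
w(M) = ¾ + M/4 (w(M) = 3*(M/3 + M/M)/4 = 3*(M*(⅓) + 1)/4 = 3*(M/3 + 1)/4 = 3*(1 + M/3)/4 = ¾ + M/4)
S(z) = 24 (S(z) = 24 + 3*(z - z) = 24 + 3*0 = 24 + 0 = 24)
(w(-10) + S(8))² = ((¾ + (¼)*(-10)) + 24)² = ((¾ - 5/2) + 24)² = (-7/4 + 24)² = (89/4)² = 7921/16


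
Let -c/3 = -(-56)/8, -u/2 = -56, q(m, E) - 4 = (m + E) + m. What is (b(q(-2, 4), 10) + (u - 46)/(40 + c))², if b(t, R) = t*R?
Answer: 682276/361 ≈ 1890.0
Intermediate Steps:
q(m, E) = 4 + E + 2*m (q(m, E) = 4 + ((m + E) + m) = 4 + ((E + m) + m) = 4 + (E + 2*m) = 4 + E + 2*m)
u = 112 (u = -2*(-56) = 112)
b(t, R) = R*t
c = -21 (c = -(-3)*(-56/8) = -(-3)*(-56*⅛) = -(-3)*(-7) = -3*7 = -21)
(b(q(-2, 4), 10) + (u - 46)/(40 + c))² = (10*(4 + 4 + 2*(-2)) + (112 - 46)/(40 - 21))² = (10*(4 + 4 - 4) + 66/19)² = (10*4 + 66*(1/19))² = (40 + 66/19)² = (826/19)² = 682276/361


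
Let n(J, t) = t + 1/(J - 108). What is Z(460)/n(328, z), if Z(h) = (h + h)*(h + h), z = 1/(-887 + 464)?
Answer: 78765984000/203 ≈ 3.8801e+8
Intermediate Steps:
z = -1/423 (z = 1/(-423) = -1/423 ≈ -0.0023641)
n(J, t) = t + 1/(-108 + J)
Z(h) = 4*h² (Z(h) = (2*h)*(2*h) = 4*h²)
Z(460)/n(328, z) = (4*460²)/(((1 - 108*(-1/423) + 328*(-1/423))/(-108 + 328))) = (4*211600)/(((1 + 12/47 - 328/423)/220)) = 846400/(((1/220)*(203/423))) = 846400/(203/93060) = 846400*(93060/203) = 78765984000/203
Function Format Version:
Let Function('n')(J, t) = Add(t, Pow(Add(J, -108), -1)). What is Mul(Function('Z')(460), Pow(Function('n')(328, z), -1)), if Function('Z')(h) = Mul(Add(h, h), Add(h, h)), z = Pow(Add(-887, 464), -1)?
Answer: Rational(78765984000, 203) ≈ 3.8801e+8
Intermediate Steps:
z = Rational(-1, 423) (z = Pow(-423, -1) = Rational(-1, 423) ≈ -0.0023641)
Function('n')(J, t) = Add(t, Pow(Add(-108, J), -1))
Function('Z')(h) = Mul(4, Pow(h, 2)) (Function('Z')(h) = Mul(Mul(2, h), Mul(2, h)) = Mul(4, Pow(h, 2)))
Mul(Function('Z')(460), Pow(Function('n')(328, z), -1)) = Mul(Mul(4, Pow(460, 2)), Pow(Mul(Pow(Add(-108, 328), -1), Add(1, Mul(-108, Rational(-1, 423)), Mul(328, Rational(-1, 423)))), -1)) = Mul(Mul(4, 211600), Pow(Mul(Pow(220, -1), Add(1, Rational(12, 47), Rational(-328, 423))), -1)) = Mul(846400, Pow(Mul(Rational(1, 220), Rational(203, 423)), -1)) = Mul(846400, Pow(Rational(203, 93060), -1)) = Mul(846400, Rational(93060, 203)) = Rational(78765984000, 203)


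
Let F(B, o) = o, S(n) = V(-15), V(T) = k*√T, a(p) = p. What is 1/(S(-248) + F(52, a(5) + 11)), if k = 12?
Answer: 1/151 - 3*I*√15/604 ≈ 0.0066225 - 0.019237*I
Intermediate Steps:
V(T) = 12*√T
S(n) = 12*I*√15 (S(n) = 12*√(-15) = 12*(I*√15) = 12*I*√15)
1/(S(-248) + F(52, a(5) + 11)) = 1/(12*I*√15 + (5 + 11)) = 1/(12*I*√15 + 16) = 1/(16 + 12*I*√15)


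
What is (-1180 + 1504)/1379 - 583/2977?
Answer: 160591/4105283 ≈ 0.039118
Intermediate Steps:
(-1180 + 1504)/1379 - 583/2977 = 324*(1/1379) - 583*1/2977 = 324/1379 - 583/2977 = 160591/4105283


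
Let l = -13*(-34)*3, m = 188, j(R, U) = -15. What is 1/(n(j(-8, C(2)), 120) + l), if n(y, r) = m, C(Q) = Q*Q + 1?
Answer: 1/1514 ≈ 0.00066050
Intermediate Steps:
C(Q) = 1 + Q**2 (C(Q) = Q**2 + 1 = 1 + Q**2)
l = 1326 (l = 442*3 = 1326)
n(y, r) = 188
1/(n(j(-8, C(2)), 120) + l) = 1/(188 + 1326) = 1/1514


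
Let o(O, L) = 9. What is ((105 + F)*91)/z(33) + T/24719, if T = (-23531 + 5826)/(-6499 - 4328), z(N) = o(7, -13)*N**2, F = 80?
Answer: 166880317280/97150638519 ≈ 1.7177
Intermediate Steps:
z(N) = 9*N**2
T = 17705/10827 (T = -17705/(-10827) = -17705*(-1/10827) = 17705/10827 ≈ 1.6353)
((105 + F)*91)/z(33) + T/24719 = ((105 + 80)*91)/((9*33**2)) + (17705/10827)/24719 = (185*91)/((9*1089)) + (17705/10827)*(1/24719) = 16835/9801 + 17705/267632613 = 166880317280/97150638519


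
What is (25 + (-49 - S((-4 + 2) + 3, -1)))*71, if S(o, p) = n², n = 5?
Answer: -3479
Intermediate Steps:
S(o, p) = 25 (S(o, p) = 5² = 25)
(25 + (-49 - S((-4 + 2) + 3, -1)))*71 = (25 + (-49 - 1*25))*71 = (25 + (-49 - 25))*71 = (25 - 74)*71 = -49*71 = -3479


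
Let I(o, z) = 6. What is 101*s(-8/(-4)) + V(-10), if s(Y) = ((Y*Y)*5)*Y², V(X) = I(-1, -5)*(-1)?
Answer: 8074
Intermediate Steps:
V(X) = -6 (V(X) = 6*(-1) = -6)
s(Y) = 5*Y⁴ (s(Y) = (Y²*5)*Y² = (5*Y²)*Y² = 5*Y⁴)
101*s(-8/(-4)) + V(-10) = 101*(5*(-8/(-4))⁴) - 6 = 101*(5*(-8*(-¼))⁴) - 6 = 101*(5*2⁴) - 6 = 101*(5*16) - 6 = 101*80 - 6 = 8080 - 6 = 8074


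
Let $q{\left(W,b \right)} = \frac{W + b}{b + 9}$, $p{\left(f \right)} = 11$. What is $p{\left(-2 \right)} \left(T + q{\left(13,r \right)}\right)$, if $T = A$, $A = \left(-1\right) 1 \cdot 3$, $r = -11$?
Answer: $-44$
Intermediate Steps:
$A = -3$ ($A = \left(-1\right) 3 = -3$)
$T = -3$
$q{\left(W,b \right)} = \frac{W + b}{9 + b}$
$p{\left(-2 \right)} \left(T + q{\left(13,r \right)}\right) = 11 \left(-3 + \frac{13 - 11}{9 - 11}\right) = 11 \left(-3 + \frac{1}{-2} \cdot 2\right) = 11 \left(-3 - 1\right) = 11 \left(-4\right) = -44$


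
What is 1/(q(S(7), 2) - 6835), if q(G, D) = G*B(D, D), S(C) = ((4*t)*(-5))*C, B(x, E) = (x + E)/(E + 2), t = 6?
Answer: -1/7675 ≈ -0.00013029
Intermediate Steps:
B(x, E) = (E + x)/(2 + E)
S(C) = -120*C (S(C) = ((4*6)*(-5))*C = (24*(-5))*C = -120*C)
q(G, D) = 2*D*G/(2 + D) (q(G, D) = G*((D + D)/(2 + D)) = G*((2*D)/(2 + D)) = G*(2*D/(2 + D)) = 2*D*G/(2 + D))
1/(q(S(7), 2) - 6835) = 1/(2*2*(-120*7)/(2 + 2) - 6835) = 1/(2*2*(-840)/4 - 6835) = 1/(2*2*(-840)*(1/4) - 6835) = 1/(-840 - 6835) = 1/(-7675) = -1/7675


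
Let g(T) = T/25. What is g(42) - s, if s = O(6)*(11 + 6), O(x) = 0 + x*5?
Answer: -12708/25 ≈ -508.32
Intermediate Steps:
O(x) = 5*x (O(x) = 0 + 5*x = 5*x)
g(T) = T/25 (g(T) = T*(1/25) = T/25)
s = 510 (s = (5*6)*(11 + 6) = 30*17 = 510)
g(42) - s = (1/25)*42 - 1*510 = 42/25 - 510 = -12708/25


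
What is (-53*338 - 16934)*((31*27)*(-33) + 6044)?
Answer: 751915296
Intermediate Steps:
(-53*338 - 16934)*((31*27)*(-33) + 6044) = (-17914 - 16934)*(837*(-33) + 6044) = -34848*(-27621 + 6044) = -34848*(-21577) = 751915296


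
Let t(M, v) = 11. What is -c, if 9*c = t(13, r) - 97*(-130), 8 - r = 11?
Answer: -4207/3 ≈ -1402.3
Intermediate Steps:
r = -3 (r = 8 - 1*11 = 8 - 11 = -3)
c = 4207/3 (c = (11 - 97*(-130))/9 = (11 + 12610)/9 = (1/9)*12621 = 4207/3 ≈ 1402.3)
-c = -1*4207/3 = -4207/3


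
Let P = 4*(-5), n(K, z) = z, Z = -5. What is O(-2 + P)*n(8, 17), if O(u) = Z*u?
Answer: 1870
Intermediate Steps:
P = -20
O(u) = -5*u
O(-2 + P)*n(8, 17) = -5*(-2 - 20)*17 = -5*(-22)*17 = 110*17 = 1870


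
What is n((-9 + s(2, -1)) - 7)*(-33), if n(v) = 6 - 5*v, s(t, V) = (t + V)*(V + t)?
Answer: -2673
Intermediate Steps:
s(t, V) = (V + t)² (s(t, V) = (V + t)*(V + t) = (V + t)²)
n((-9 + s(2, -1)) - 7)*(-33) = (6 - 5*((-9 + (-1 + 2)²) - 7))*(-33) = (6 - 5*((-9 + 1²) - 7))*(-33) = (6 - 5*((-9 + 1) - 7))*(-33) = (6 - 5*(-8 - 7))*(-33) = (6 - 5*(-15))*(-33) = (6 + 75)*(-33) = 81*(-33) = -2673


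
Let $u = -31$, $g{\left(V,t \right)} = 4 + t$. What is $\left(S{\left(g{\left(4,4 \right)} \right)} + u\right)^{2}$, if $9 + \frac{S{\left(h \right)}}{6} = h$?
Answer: $1369$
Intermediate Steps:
$S{\left(h \right)} = -54 + 6 h$
$\left(S{\left(g{\left(4,4 \right)} \right)} + u\right)^{2} = \left(\left(-54 + 6 \left(4 + 4\right)\right) - 31\right)^{2} = \left(\left(-54 + 6 \cdot 8\right) - 31\right)^{2} = \left(\left(-54 + 48\right) - 31\right)^{2} = \left(-6 - 31\right)^{2} = \left(-37\right)^{2} = 1369$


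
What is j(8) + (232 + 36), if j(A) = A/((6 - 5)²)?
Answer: 276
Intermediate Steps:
j(A) = A (j(A) = A/(1²) = A/1 = A*1 = A)
j(8) + (232 + 36) = 8 + (232 + 36) = 8 + 268 = 276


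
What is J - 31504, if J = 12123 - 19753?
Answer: -39134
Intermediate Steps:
J = -7630
J - 31504 = -7630 - 31504 = -39134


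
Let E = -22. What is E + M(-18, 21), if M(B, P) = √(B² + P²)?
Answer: -22 + 3*√85 ≈ 5.6586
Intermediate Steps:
E + M(-18, 21) = -22 + √((-18)² + 21²) = -22 + √(324 + 441) = -22 + √765 = -22 + 3*√85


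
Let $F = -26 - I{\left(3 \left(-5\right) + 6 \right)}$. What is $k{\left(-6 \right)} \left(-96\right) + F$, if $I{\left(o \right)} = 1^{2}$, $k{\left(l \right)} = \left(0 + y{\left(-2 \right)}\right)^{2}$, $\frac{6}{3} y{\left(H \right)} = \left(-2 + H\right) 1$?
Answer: $-411$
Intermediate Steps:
$y{\left(H \right)} = -1 + \frac{H}{2}$ ($y{\left(H \right)} = \frac{\left(-2 + H\right) 1}{2} = \frac{-2 + H}{2} = -1 + \frac{H}{2}$)
$k{\left(l \right)} = 4$ ($k{\left(l \right)} = \left(0 + \left(-1 + \frac{1}{2} \left(-2\right)\right)\right)^{2} = \left(0 - 2\right)^{2} = \left(-2\right)^{2} = 4$)
$I{\left(o \right)} = 1$
$F = -27$ ($F = -26 - 1 = -27$)
$k{\left(-6 \right)} \left(-96\right) + F = 4 \left(-96\right) - 27 = -384 - 27 = -411$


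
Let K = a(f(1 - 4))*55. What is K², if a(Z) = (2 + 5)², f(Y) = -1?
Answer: 7263025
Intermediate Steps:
a(Z) = 49 (a(Z) = 7² = 49)
K = 2695 (K = 49*55 = 2695)
K² = 2695² = 7263025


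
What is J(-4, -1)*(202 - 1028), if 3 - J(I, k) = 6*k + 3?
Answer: -4956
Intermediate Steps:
J(I, k) = -6*k (J(I, k) = 3 - (6*k + 3) = 3 - (3 + 6*k) = 3 + (-3 - 6*k) = -6*k)
J(-4, -1)*(202 - 1028) = (-6*(-1))*(202 - 1028) = 6*(-826) = -4956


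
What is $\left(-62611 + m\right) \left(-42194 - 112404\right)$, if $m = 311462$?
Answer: $-38471866898$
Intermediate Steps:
$\left(-62611 + m\right) \left(-42194 - 112404\right) = \left(-62611 + 311462\right) \left(-42194 - 112404\right) = 248851 \left(-154598\right) = -38471866898$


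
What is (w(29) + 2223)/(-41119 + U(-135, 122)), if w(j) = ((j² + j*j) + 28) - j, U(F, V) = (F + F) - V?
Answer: -3904/41511 ≈ -0.094047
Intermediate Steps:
U(F, V) = -V + 2*F (U(F, V) = 2*F - V = -V + 2*F)
w(j) = 28 - j + 2*j² (w(j) = ((j² + j²) + 28) - j = (2*j² + 28) - j = (28 + 2*j²) - j = 28 - j + 2*j²)
(w(29) + 2223)/(-41119 + U(-135, 122)) = ((28 - 1*29 + 2*29²) + 2223)/(-41119 + (-1*122 + 2*(-135))) = ((28 - 29 + 2*841) + 2223)/(-41119 + (-122 - 270)) = ((28 - 29 + 1682) + 2223)/(-41119 - 392) = (1681 + 2223)/(-41511) = 3904*(-1/41511) = -3904/41511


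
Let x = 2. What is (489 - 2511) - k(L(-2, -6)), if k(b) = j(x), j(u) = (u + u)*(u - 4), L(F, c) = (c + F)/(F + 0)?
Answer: -2014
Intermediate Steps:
L(F, c) = (F + c)/F
j(u) = 2*u*(-4 + u) (j(u) = (2*u)*(-4 + u) = 2*u*(-4 + u))
k(b) = -8 (k(b) = 2*2*(-4 + 2) = 2*2*(-2) = -8)
(489 - 2511) - k(L(-2, -6)) = (489 - 2511) - 1*(-8) = -2022 + 8 = -2014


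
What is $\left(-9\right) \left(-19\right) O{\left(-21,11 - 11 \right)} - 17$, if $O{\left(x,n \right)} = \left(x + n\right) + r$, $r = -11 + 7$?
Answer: $-4292$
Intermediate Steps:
$r = -4$
$O{\left(x,n \right)} = -4 + n + x$ ($O{\left(x,n \right)} = \left(x + n\right) - 4 = \left(n + x\right) - 4 = -4 + n + x$)
$\left(-9\right) \left(-19\right) O{\left(-21,11 - 11 \right)} - 17 = \left(-9\right) \left(-19\right) \left(-4 + \left(11 - 11\right) - 21\right) - 17 = 171 \left(-4 + 0 - 21\right) - 17 = 171 \left(-25\right) - 17 = -4275 - 17 = -4292$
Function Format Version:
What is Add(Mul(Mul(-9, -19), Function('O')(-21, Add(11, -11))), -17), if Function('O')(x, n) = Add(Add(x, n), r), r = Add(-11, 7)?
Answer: -4292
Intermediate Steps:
r = -4
Function('O')(x, n) = Add(-4, n, x) (Function('O')(x, n) = Add(Add(x, n), -4) = Add(Add(n, x), -4) = Add(-4, n, x))
Add(Mul(Mul(-9, -19), Function('O')(-21, Add(11, -11))), -17) = Add(Mul(Mul(-9, -19), Add(-4, Add(11, -11), -21)), -17) = Add(Mul(171, Add(-4, 0, -21)), -17) = Add(Mul(171, -25), -17) = Add(-4275, -17) = -4292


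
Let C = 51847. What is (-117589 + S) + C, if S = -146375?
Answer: -212117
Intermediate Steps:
(-117589 + S) + C = (-117589 - 146375) + 51847 = -263964 + 51847 = -212117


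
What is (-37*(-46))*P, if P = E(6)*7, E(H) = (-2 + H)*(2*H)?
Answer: 571872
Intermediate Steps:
E(H) = 2*H*(-2 + H)
P = 336 (P = (2*6*(-2 + 6))*7 = (2*6*4)*7 = 48*7 = 336)
(-37*(-46))*P = -37*(-46)*336 = 1702*336 = 571872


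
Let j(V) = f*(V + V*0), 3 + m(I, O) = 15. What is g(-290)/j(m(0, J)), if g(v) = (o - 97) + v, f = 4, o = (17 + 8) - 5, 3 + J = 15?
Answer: -367/48 ≈ -7.6458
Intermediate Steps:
J = 12 (J = -3 + 15 = 12)
o = 20 (o = 25 - 5 = 20)
m(I, O) = 12 (m(I, O) = -3 + 15 = 12)
g(v) = -77 + v (g(v) = (20 - 97) + v = -77 + v)
j(V) = 4*V (j(V) = 4*(V + V*0) = 4*(V + 0) = 4*V)
g(-290)/j(m(0, J)) = (-77 - 290)/((4*12)) = -367/48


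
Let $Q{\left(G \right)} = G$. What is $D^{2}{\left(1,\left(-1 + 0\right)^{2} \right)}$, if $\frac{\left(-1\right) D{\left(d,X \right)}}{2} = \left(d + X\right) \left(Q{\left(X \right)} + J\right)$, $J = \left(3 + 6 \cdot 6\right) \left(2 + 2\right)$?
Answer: $394384$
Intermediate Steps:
$J = 156$ ($J = \left(3 + 36\right) 4 = 39 \cdot 4 = 156$)
$D{\left(d,X \right)} = - 2 \left(156 + X\right) \left(X + d\right)$ ($D{\left(d,X \right)} = - 2 \left(d + X\right) \left(X + 156\right) = - 2 \left(X + d\right) \left(156 + X\right) = - 2 \left(156 + X\right) \left(X + d\right)$)
$D^{2}{\left(1,\left(-1 + 0\right)^{2} \right)} = \left(- 312 \left(-1 + 0\right)^{2} - 312 - 2 \left(\left(-1 + 0\right)^{2}\right)^{2} - 2 \left(-1 + 0\right)^{2} \cdot 1\right)^{2} = \left(- 312 \left(-1\right)^{2} - 312 - 2 \left(\left(-1\right)^{2}\right)^{2} - 2 \left(-1\right)^{2} \cdot 1\right)^{2} = \left(\left(-312\right) 1 - 312 - 2 \cdot 1^{2} - 2 \cdot 1\right)^{2} = \left(-312 - 312 - 2 - 2\right)^{2} = \left(-628\right)^{2} = 394384$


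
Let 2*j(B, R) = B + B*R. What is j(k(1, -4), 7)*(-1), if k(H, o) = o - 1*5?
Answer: 36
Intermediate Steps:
k(H, o) = -5 + o (k(H, o) = o - 5 = -5 + o)
j(B, R) = B/2 + B*R/2 (j(B, R) = (B + B*R)/2 = B/2 + B*R/2)
j(k(1, -4), 7)*(-1) = ((-5 - 4)*(1 + 7)/2)*(-1) = ((1/2)*(-9)*8)*(-1) = -36*(-1) = 36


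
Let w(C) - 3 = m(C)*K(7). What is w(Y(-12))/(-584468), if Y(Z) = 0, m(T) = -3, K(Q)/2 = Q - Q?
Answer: -3/584468 ≈ -5.1329e-6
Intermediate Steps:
K(Q) = 0 (K(Q) = 2*(Q - Q) = 2*0 = 0)
w(C) = 3 (w(C) = 3 - 3*0 = 3 + 0 = 3)
w(Y(-12))/(-584468) = 3/(-584468) = 3*(-1/584468) = -3/584468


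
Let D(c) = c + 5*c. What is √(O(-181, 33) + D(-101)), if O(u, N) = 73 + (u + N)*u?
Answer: √26255 ≈ 162.03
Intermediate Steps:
O(u, N) = 73 + u*(N + u) (O(u, N) = 73 + (N + u)*u = 73 + u*(N + u))
D(c) = 6*c
√(O(-181, 33) + D(-101)) = √((73 + (-181)² + 33*(-181)) + 6*(-101)) = √((73 + 32761 - 5973) - 606) = √(26861 - 606) = √26255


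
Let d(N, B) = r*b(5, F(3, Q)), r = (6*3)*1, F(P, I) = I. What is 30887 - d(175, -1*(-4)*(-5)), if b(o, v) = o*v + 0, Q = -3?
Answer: 31157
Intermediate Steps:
b(o, v) = o*v
r = 18 (r = 18*1 = 18)
d(N, B) = -270 (d(N, B) = 18*(5*(-3)) = 18*(-15) = -270)
30887 - d(175, -1*(-4)*(-5)) = 30887 - 1*(-270) = 30887 + 270 = 31157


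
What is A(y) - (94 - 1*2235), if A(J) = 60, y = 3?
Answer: 2201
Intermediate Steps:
A(y) - (94 - 1*2235) = 60 - (94 - 1*2235) = 60 - (94 - 2235) = 60 - 1*(-2141) = 60 + 2141 = 2201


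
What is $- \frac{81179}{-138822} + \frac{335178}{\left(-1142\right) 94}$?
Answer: $- \frac{4726959628}{1862783007} \approx -2.5376$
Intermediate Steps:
$- \frac{81179}{-138822} + \frac{335178}{\left(-1142\right) 94} = \left(-81179\right) \left(- \frac{1}{138822}\right) + \frac{335178}{-107348} = \frac{81179}{138822} + 335178 \left(- \frac{1}{107348}\right) = \frac{81179}{138822} - \frac{167589}{53674} = - \frac{4726959628}{1862783007}$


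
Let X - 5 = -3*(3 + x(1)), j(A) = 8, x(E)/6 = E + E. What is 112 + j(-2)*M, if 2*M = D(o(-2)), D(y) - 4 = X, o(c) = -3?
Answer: -32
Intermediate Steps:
x(E) = 12*E (x(E) = 6*(E + E) = 6*(2*E) = 12*E)
X = -40 (X = 5 - 3*(3 + 12*1) = 5 - 3*(3 + 12) = 5 - 3*15 = 5 - 45 = -40)
D(y) = -36 (D(y) = 4 - 40 = -36)
M = -18 (M = (½)*(-36) = -18)
112 + j(-2)*M = 112 + 8*(-18) = 112 - 144 = -32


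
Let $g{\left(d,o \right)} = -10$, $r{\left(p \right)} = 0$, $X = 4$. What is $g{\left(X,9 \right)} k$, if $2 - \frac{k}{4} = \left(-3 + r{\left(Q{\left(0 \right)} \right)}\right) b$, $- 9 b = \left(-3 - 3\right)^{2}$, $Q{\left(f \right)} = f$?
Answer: $400$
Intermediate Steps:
$b = -4$ ($b = - \frac{\left(-3 - 3\right)^{2}}{9} = - \frac{\left(-6\right)^{2}}{9} = \left(- \frac{1}{9}\right) 36 = -4$)
$k = -40$ ($k = 8 - 4 \left(-3 + 0\right) \left(-4\right) = 8 - 4 \left(\left(-3\right) \left(-4\right)\right) = 8 - 48 = -40$)
$g{\left(X,9 \right)} k = \left(-10\right) \left(-40\right) = 400$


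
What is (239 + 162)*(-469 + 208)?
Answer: -104661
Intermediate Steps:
(239 + 162)*(-469 + 208) = 401*(-261) = -104661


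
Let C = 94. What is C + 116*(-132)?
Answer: -15218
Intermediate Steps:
C + 116*(-132) = 94 + 116*(-132) = 94 - 15312 = -15218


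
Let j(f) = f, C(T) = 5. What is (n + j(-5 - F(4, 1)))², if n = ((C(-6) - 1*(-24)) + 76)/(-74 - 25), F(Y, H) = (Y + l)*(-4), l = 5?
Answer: 976144/1089 ≈ 896.37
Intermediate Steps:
F(Y, H) = -20 - 4*Y (F(Y, H) = (Y + 5)*(-4) = (5 + Y)*(-4) = -20 - 4*Y)
n = -35/33 (n = ((5 - 1*(-24)) + 76)/(-74 - 25) = ((5 + 24) + 76)/(-99) = (29 + 76)*(-1/99) = 105*(-1/99) = -35/33 ≈ -1.0606)
(n + j(-5 - F(4, 1)))² = (-35/33 + (-5 - (-20 - 4*4)))² = (-35/33 + (-5 - (-20 - 16)))² = (-35/33 + (-5 - 1*(-36)))² = (-35/33 + (-5 + 36))² = (-35/33 + 31)² = (988/33)² = 976144/1089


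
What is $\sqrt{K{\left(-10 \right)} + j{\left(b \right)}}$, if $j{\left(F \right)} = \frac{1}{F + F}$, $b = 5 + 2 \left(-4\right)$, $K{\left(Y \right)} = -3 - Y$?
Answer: $\frac{\sqrt{246}}{6} \approx 2.6141$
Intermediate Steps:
$b = -3$ ($b = 5 - 8 = -3$)
$j{\left(F \right)} = \frac{1}{2 F}$
$\sqrt{K{\left(-10 \right)} + j{\left(b \right)}} = \sqrt{\left(-3 - -10\right) + \frac{1}{2 \left(-3\right)}} = \sqrt{\left(-3 + 10\right) + \frac{1}{2} \left(- \frac{1}{3}\right)} = \sqrt{7 - \frac{1}{6}} = \sqrt{\frac{41}{6}} = \frac{\sqrt{246}}{6}$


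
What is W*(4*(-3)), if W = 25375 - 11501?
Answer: -166488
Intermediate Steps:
W = 13874
W*(4*(-3)) = 13874*(4*(-3)) = 13874*(-12) = -166488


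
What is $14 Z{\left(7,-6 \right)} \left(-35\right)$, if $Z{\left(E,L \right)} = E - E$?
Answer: $0$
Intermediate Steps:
$Z{\left(E,L \right)} = 0$
$14 Z{\left(7,-6 \right)} \left(-35\right) = 14 \cdot 0 \left(-35\right) = 0 \left(-35\right) = 0$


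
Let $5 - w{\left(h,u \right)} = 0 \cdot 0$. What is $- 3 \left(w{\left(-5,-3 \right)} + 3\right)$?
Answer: $-24$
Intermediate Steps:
$w{\left(h,u \right)} = 5$ ($w{\left(h,u \right)} = 5 - 0 \cdot 0 = 5 - 0 = 5 + 0 = 5$)
$- 3 \left(w{\left(-5,-3 \right)} + 3\right) = - 3 \left(5 + 3\right) = \left(-3\right) 8 = -24$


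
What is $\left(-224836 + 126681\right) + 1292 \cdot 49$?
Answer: $-34847$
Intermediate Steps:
$\left(-224836 + 126681\right) + 1292 \cdot 49 = -98155 + 63308 = -34847$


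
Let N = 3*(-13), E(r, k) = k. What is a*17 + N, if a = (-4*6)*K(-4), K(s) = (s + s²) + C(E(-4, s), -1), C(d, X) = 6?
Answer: -7383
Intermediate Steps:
K(s) = 6 + s + s² (K(s) = (s + s²) + 6 = 6 + s + s²)
a = -432 (a = (-4*6)*(6 - 4 + (-4)²) = -24*(6 - 4 + 16) = -24*18 = -432)
N = -39
a*17 + N = -432*17 - 39 = -7344 - 39 = -7383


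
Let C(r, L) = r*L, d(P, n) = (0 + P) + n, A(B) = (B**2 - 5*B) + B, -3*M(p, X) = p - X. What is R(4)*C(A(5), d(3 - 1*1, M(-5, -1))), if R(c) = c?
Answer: 200/3 ≈ 66.667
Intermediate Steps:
M(p, X) = -p/3 + X/3 (M(p, X) = -(p - X)/3 = -p/3 + X/3)
A(B) = B**2 - 4*B
d(P, n) = P + n
C(r, L) = L*r
R(4)*C(A(5), d(3 - 1*1, M(-5, -1))) = 4*(((3 - 1*1) + (-1/3*(-5) + (1/3)*(-1)))*(5*(-4 + 5))) = 4*(((3 - 1) + (5/3 - 1/3))*(5*1)) = 4*((2 + 4/3)*5) = 4*((10/3)*5) = 4*(50/3) = 200/3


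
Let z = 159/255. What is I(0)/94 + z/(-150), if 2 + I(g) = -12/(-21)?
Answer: -81187/4194750 ≈ -0.019354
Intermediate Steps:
z = 53/85 (z = 159*(1/255) = 53/85 ≈ 0.62353)
I(g) = -10/7 (I(g) = -2 - 12/(-21) = -2 - 12*(-1/21) = -2 + 4/7 = -10/7)
I(0)/94 + z/(-150) = -10/7/94 + (53/85)/(-150) = -10/7*1/94 + (53/85)*(-1/150) = -5/329 - 53/12750 = -81187/4194750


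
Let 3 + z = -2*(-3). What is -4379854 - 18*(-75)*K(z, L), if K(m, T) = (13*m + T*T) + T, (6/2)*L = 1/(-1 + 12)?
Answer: -523586584/121 ≈ -4.3272e+6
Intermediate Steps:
z = 3 (z = -3 - 2*(-3) = -3 + 6 = 3)
L = 1/33 (L = 1/(3*(-1 + 12)) = (⅓)/11 = (⅓)*(1/11) = 1/33 ≈ 0.030303)
K(m, T) = T + T² + 13*m (K(m, T) = (13*m + T²) + T = (T² + 13*m) + T = T + T² + 13*m)
-4379854 - 18*(-75)*K(z, L) = -4379854 - 18*(-75)*(1/33 + (1/33)² + 13*3) = -4379854 - (-1350)*(1/33 + 1/1089 + 39) = -4379854 - (-1350)*42505/1089 = -4379854 - 1*(-6375750/121) = -4379854 + 6375750/121 = -523586584/121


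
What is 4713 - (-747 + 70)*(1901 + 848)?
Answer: 1865786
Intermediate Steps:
4713 - (-747 + 70)*(1901 + 848) = 4713 - (-677)*2749 = 4713 - 1*(-1861073) = 4713 + 1861073 = 1865786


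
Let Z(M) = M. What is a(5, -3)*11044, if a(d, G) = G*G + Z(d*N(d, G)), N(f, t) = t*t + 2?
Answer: 706816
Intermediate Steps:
N(f, t) = 2 + t**2 (N(f, t) = t**2 + 2 = 2 + t**2)
a(d, G) = G**2 + d*(2 + G**2) (a(d, G) = G*G + d*(2 + G**2) = G**2 + d*(2 + G**2))
a(5, -3)*11044 = ((-3)**2 + 5*(2 + (-3)**2))*11044 = (9 + 5*(2 + 9))*11044 = (9 + 5*11)*11044 = (9 + 55)*11044 = 64*11044 = 706816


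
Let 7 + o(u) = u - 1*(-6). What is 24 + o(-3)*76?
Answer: -280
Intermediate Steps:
o(u) = -1 + u (o(u) = -7 + (u - 1*(-6)) = -7 + (u + 6) = -7 + (6 + u) = -1 + u)
24 + o(-3)*76 = 24 + (-1 - 3)*76 = 24 - 4*76 = 24 - 304 = -280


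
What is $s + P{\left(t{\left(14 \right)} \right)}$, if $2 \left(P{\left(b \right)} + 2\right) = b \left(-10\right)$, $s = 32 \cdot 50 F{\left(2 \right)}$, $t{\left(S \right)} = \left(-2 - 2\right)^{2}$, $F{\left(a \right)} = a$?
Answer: $3118$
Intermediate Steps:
$t{\left(S \right)} = 16$ ($t{\left(S \right)} = \left(-4\right)^{2} = 16$)
$s = 3200$ ($s = 32 \cdot 50 \cdot 2 = 1600 \cdot 2 = 3200$)
$P{\left(b \right)} = -2 - 5 b$ ($P{\left(b \right)} = -2 + \frac{b \left(-10\right)}{2} = -2 + \frac{\left(-10\right) b}{2} = -2 - 5 b$)
$s + P{\left(t{\left(14 \right)} \right)} = 3200 - 82 = 3118$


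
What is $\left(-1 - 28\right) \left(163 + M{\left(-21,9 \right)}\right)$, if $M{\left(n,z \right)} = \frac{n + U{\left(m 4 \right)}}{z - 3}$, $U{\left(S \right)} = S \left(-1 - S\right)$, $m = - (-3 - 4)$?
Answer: $- \frac{4205}{6} \approx -700.83$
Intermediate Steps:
$m = 7$ ($m = \left(-1\right) \left(-7\right) = 7$)
$M{\left(n,z \right)} = \frac{-812 + n}{-3 + z}$ ($M{\left(n,z \right)} = \frac{n - 7 \cdot 4 \left(1 + 7 \cdot 4\right)}{z - 3} = \frac{n - 28 \left(1 + 28\right)}{-3 + z} = \frac{n - 28 \cdot 29}{-3 + z} = \frac{n - 812}{-3 + z} = \frac{-812 + n}{-3 + z}$)
$\left(-1 - 28\right) \left(163 + M{\left(-21,9 \right)}\right) = \left(-1 - 28\right) \left(163 + \frac{-812 - 21}{-3 + 9}\right) = - 29 \left(163 + \frac{1}{6} \left(-833\right)\right) = - 29 \left(163 - \frac{833}{6}\right) = \left(-29\right) \frac{145}{6} = - \frac{4205}{6}$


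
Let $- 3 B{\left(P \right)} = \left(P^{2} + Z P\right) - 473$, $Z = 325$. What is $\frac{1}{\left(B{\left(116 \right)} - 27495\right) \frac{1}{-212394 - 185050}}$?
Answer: $\frac{298083}{33292} \approx 8.9536$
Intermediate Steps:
$B{\left(P \right)} = \frac{473}{3} - \frac{325 P}{3} - \frac{P^{2}}{3}$ ($B{\left(P \right)} = - \frac{\left(P^{2} + 325 P\right) - 473}{3} = - \frac{-473 + P^{2} + 325 P}{3} = \frac{473}{3} - \frac{325 P}{3} - \frac{P^{2}}{3}$)
$\frac{1}{\left(B{\left(116 \right)} - 27495\right) \frac{1}{-212394 - 185050}} = \frac{1}{\left(\left(\frac{473}{3} - \frac{37700}{3} - \frac{116^{2}}{3}\right) - 27495\right) \frac{1}{-212394 - 185050}} = \frac{1}{\left(\left(\frac{473}{3} - \frac{37700}{3} - \frac{13456}{3}\right) - 27495\right) \frac{1}{-397444}} = \frac{1}{\left(\left(\frac{473}{3} - \frac{37700}{3} - \frac{13456}{3}\right) - 27495\right) \left(- \frac{1}{397444}\right)} = \frac{1}{\left(- \frac{50683}{3} - 27495\right) \left(- \frac{1}{397444}\right)} = \frac{1}{\left(- \frac{133168}{3}\right) \left(- \frac{1}{397444}\right)} = \frac{1}{\frac{33292}{298083}} = \frac{298083}{33292}$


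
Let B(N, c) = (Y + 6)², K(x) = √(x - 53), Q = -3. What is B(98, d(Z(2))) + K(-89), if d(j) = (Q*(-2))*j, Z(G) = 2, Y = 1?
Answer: 49 + I*√142 ≈ 49.0 + 11.916*I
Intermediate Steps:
K(x) = √(-53 + x)
d(j) = 6*j (d(j) = (-3*(-2))*j = 6*j)
B(N, c) = 49 (B(N, c) = (1 + 6)² = 7² = 49)
B(98, d(Z(2))) + K(-89) = 49 + √(-53 - 89) = 49 + √(-142) = 49 + I*√142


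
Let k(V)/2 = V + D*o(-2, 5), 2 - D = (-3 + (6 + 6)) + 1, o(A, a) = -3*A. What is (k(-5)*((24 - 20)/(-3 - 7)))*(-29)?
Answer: -6148/5 ≈ -1229.6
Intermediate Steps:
D = -8 (D = 2 - ((-3 + (6 + 6)) + 1) = 2 - ((-3 + 12) + 1) = 2 - (9 + 1) = 2 - 1*10 = 2 - 10 = -8)
k(V) = -96 + 2*V (k(V) = 2*(V - (-24)*(-2)) = 2*(V - 8*6) = 2*(V - 48) = 2*(-48 + V) = -96 + 2*V)
(k(-5)*((24 - 20)/(-3 - 7)))*(-29) = ((-96 + 2*(-5))*((24 - 20)/(-3 - 7)))*(-29) = ((-96 - 10)*(4/(-10)))*(-29) = -424*(-1)/10*(-29) = -106*(-2/5)*(-29) = (212/5)*(-29) = -6148/5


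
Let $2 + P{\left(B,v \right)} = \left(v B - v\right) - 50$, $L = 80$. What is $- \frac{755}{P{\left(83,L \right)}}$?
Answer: $- \frac{755}{6508} \approx -0.11601$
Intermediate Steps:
$P{\left(B,v \right)} = -52 - v + B v$ ($P{\left(B,v \right)} = -2 - \left(50 + v - v B\right) = -2 - \left(50 + v - B v\right) = -52 - v + B v$)
$- \frac{755}{P{\left(83,L \right)}} = - \frac{755}{-52 - 80 + 83 \cdot 80} = - \frac{755}{-52 - 80 + 6640} = - \frac{755}{6508}$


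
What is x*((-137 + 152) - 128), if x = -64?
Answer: 7232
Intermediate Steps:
x*((-137 + 152) - 128) = -64*((-137 + 152) - 128) = -64*(15 - 128) = -64*(-113) = 7232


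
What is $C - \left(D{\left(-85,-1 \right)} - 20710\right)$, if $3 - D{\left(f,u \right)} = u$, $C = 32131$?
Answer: $52837$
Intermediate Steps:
$D{\left(f,u \right)} = 3 - u$
$C - \left(D{\left(-85,-1 \right)} - 20710\right) = 32131 - \left(\left(3 - -1\right) - 20710\right) = 32131 - \left(\left(3 + 1\right) - 20710\right) = 32131 - \left(4 - 20710\right) = 32131 - -20706 = 32131 + 20706 = 52837$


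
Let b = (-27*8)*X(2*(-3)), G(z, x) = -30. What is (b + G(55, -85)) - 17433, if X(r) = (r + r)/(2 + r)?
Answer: -18111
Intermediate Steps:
X(r) = 2*r/(2 + r) (X(r) = (2*r)/(2 + r) = 2*r/(2 + r))
b = -648 (b = (-27*8)*(2*(2*(-3))/(2 + 2*(-3))) = -432*(-6)/(2 - 6) = -432*(-6)/(-4) = -432*(-6)*(-1)/4 = -216*3 = -648)
(b + G(55, -85)) - 17433 = (-648 - 30) - 17433 = -678 - 17433 = -18111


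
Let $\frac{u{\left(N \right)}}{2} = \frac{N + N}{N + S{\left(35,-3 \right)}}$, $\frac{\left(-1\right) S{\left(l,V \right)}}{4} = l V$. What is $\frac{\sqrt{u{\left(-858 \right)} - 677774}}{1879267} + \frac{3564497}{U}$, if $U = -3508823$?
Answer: $- \frac{3564497}{3508823} + \frac{i \sqrt{3611815890}}{137186491} \approx -1.0159 + 0.00043808 i$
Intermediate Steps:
$S{\left(l,V \right)} = - 4 V l$ ($S{\left(l,V \right)} = - 4 l V = - 4 V l$)
$u{\left(N \right)} = \frac{4 N}{420 + N}$ ($u{\left(N \right)} = 2 \frac{N + N}{N - \left(-12\right) 35} = 2 \frac{2 N}{N + 420} = 2 \frac{2 N}{420 + N} = \frac{4 N}{420 + N}$)
$\frac{\sqrt{u{\left(-858 \right)} - 677774}}{1879267} + \frac{3564497}{U} = \frac{\sqrt{4 \left(-858\right) \frac{1}{420 - 858} - 677774}}{1879267} + \frac{3564497}{-3508823} = \sqrt{4 \left(-858\right) \frac{1}{-438} - 677774} \cdot \frac{1}{1879267} + 3564497 \left(- \frac{1}{3508823}\right) = \sqrt{4 \left(-858\right) \left(- \frac{1}{438}\right) - 677774} \cdot \frac{1}{1879267} - \frac{3564497}{3508823} = \sqrt{\frac{572}{73} - 677774} \cdot \frac{1}{1879267} - \frac{3564497}{3508823} = \sqrt{- \frac{49476930}{73}} \cdot \frac{1}{1879267} - \frac{3564497}{3508823} = \frac{i \sqrt{3611815890}}{73} \cdot \frac{1}{1879267} - \frac{3564497}{3508823} = \frac{i \sqrt{3611815890}}{137186491} - \frac{3564497}{3508823} = - \frac{3564497}{3508823} + \frac{i \sqrt{3611815890}}{137186491}$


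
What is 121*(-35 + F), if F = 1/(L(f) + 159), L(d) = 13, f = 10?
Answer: -728299/172 ≈ -4234.3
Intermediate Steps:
F = 1/172 (F = 1/(13 + 159) = 1/172 ≈ 0.0058140)
121*(-35 + F) = 121*(-35 + 1/172) = 121*(-6019/172) = -728299/172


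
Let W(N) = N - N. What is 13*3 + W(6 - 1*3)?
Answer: 39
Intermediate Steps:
W(N) = 0
13*3 + W(6 - 1*3) = 13*3 + 0 = 39 + 0 = 39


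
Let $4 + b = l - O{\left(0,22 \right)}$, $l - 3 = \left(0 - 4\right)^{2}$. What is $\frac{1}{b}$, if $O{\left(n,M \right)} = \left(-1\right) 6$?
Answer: $\frac{1}{21} \approx 0.047619$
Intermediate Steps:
$O{\left(n,M \right)} = -6$
$l = 19$ ($l = 3 + \left(0 - 4\right)^{2} = 3 + \left(-4\right)^{2} = 3 + 16 = 19$)
$b = 21$ ($b = -4 + \left(19 - -6\right) = -4 + \left(19 + 6\right) = -4 + 25 = 21$)
$\frac{1}{b} = \frac{1}{21}$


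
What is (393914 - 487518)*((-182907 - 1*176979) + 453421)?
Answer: -8755250140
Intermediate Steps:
(393914 - 487518)*((-182907 - 1*176979) + 453421) = -93604*((-182907 - 176979) + 453421) = -93604*(-359886 + 453421) = -93604*93535 = -8755250140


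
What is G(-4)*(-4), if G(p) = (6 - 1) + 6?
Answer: -44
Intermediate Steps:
G(p) = 11 (G(p) = 5 + 6 = 11)
G(-4)*(-4) = 11*(-4) = -44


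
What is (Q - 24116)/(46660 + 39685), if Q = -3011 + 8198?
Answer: -18929/86345 ≈ -0.21923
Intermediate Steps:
Q = 5187
(Q - 24116)/(46660 + 39685) = (5187 - 24116)/(46660 + 39685) = -18929/86345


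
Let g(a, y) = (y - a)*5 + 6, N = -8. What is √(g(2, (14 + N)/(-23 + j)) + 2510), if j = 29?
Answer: 9*√31 ≈ 50.110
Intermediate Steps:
g(a, y) = 6 - 5*a + 5*y (g(a, y) = (-5*a + 5*y) + 6 = 6 - 5*a + 5*y)
√(g(2, (14 + N)/(-23 + j)) + 2510) = √((6 - 5*2 + 5*((14 - 8)/(-23 + 29))) + 2510) = √((6 - 10 + 5*(6/6)) + 2510) = √((6 - 10 + 5*(6*(⅙))) + 2510) = √((6 - 10 + 5*1) + 2510) = √((6 - 10 + 5) + 2510) = √(1 + 2510) = √2511 = 9*√31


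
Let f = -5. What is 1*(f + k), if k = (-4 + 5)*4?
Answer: -1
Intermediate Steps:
k = 4 (k = 1*4 = 4)
1*(f + k) = 1*(-5 + 4) = 1*(-1) = -1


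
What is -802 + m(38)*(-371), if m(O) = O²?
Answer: -536526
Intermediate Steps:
-802 + m(38)*(-371) = -802 + 38²*(-371) = -802 + 1444*(-371) = -802 - 535724 = -536526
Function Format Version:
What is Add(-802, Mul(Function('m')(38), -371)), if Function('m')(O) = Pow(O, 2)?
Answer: -536526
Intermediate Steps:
Add(-802, Mul(Function('m')(38), -371)) = Add(-802, Mul(Pow(38, 2), -371)) = Add(-802, Mul(1444, -371)) = Add(-802, -535724) = -536526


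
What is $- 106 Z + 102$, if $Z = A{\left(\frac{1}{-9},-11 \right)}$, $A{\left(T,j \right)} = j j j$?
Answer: $141188$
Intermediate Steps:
$A{\left(T,j \right)} = j^{3}$ ($A{\left(T,j \right)} = j^{2} j = j^{3}$)
$Z = -1331$ ($Z = \left(-11\right)^{3} = -1331$)
$- 106 Z + 102 = \left(-106\right) \left(-1331\right) + 102 = 141086 + 102 = 141188$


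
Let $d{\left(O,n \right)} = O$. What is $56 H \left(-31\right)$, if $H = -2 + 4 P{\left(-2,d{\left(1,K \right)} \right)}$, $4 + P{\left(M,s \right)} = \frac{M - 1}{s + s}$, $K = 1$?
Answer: $41664$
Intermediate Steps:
$P{\left(M,s \right)} = -4 + \frac{-1 + M}{2 s}$ ($P{\left(M,s \right)} = -4 + \frac{M - 1}{s + s} = -4 + \frac{-1 + M}{2 s}$)
$H = -24$ ($H = -2 + 4 \frac{-1 - 2 - 8}{2 \cdot 1} = -2 + 4 \cdot \frac{1}{2} \cdot 1 \left(-1 - 2 - 8\right) = -2 + 4 \cdot \frac{1}{2} \cdot 1 \left(-11\right) = -2 + 4 \left(- \frac{11}{2}\right) = -2 - 22 = -24$)
$56 H \left(-31\right) = 56 \left(\left(-24\right) \left(-31\right)\right) = 56 \cdot 744 = 41664$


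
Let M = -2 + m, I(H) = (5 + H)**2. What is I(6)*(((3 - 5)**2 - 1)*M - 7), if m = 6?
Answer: 605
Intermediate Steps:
M = 4 (M = -2 + 6 = 4)
I(6)*(((3 - 5)**2 - 1)*M - 7) = (5 + 6)**2*(((3 - 5)**2 - 1)*4 - 7) = 11**2*(((-2)**2 - 1)*4 - 7) = 121*((4 - 1)*4 - 7) = 121*(3*4 - 7) = 121*(12 - 7) = 121*5 = 605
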